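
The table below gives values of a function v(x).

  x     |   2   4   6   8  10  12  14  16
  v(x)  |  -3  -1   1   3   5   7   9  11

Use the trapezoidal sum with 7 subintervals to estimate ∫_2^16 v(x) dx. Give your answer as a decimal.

Δx = 2.
T_7 = (2/2)·[(-3) + 2·(-1) + 2·1 + 2·3 + 2·5 + 2·7 + 2·9 + 11] = 56.

56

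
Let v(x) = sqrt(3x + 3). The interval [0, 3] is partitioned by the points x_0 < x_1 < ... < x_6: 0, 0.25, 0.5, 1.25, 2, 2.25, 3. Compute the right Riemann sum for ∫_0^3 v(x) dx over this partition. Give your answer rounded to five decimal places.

Subinterval widths: 0.25, 0.25, 0.75, 0.75, 0.25, 0.75.
Right endpoints: 0.25, 0.5, 1.25, 2, 2.25, 3.
v(0.25) ≈ 1.93649, v(0.5) ≈ 2.12132, v(1.25) ≈ 2.59808, v(2) ≈ 3.00000, v(2.25) ≈ 3.12250, v(3) ≈ 3.46410.
Sum = Σ Δx_i · v(x_i).
Sum ≈ 8.59171.

8.59171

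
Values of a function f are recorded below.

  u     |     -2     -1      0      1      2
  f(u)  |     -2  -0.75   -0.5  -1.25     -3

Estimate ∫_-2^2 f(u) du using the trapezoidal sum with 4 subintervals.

-5

Δu = 1.
T_4 = (1/2)·[(-2) + 2·(-0.75) + 2·(-0.5) + 2·(-1.25) + (-3)] = -5.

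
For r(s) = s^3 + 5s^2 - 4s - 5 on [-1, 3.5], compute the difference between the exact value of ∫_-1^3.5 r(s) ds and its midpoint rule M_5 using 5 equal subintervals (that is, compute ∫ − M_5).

Exact integral: ∫_-1^3.5 r(s) ds = 65.390625.
M_5 = 62.7328125.
Error = 65.390625 − 62.7328125 = 2.6578125.

2.6578125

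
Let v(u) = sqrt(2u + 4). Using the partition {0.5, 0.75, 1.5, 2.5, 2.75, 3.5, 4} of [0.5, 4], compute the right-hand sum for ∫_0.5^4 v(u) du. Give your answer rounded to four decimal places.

Subinterval widths: 0.25, 0.75, 1, 0.25, 0.75, 0.5.
Right endpoints: 0.75, 1.5, 2.5, 2.75, 3.5, 4.
v(0.75) ≈ 2.3452, v(1.5) ≈ 2.6458, v(2.5) ≈ 3.0000, v(2.75) ≈ 3.0822, v(3.5) ≈ 3.3166, v(4) ≈ 3.4641.
Sum = Σ Δu_i · v(u_i).
Sum ≈ 10.5607.

10.5607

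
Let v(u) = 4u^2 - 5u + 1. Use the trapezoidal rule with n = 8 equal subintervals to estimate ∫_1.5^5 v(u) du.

Δu = (5 − 1.5)/8 = 0.4375.
v(1.5) = 2.5, v(1.9375) = 6.328125, v(2.375) = 11.6875, v(2.8125) = 18.578125, v(3.25) = 27, v(3.6875) = 36.953125, v(4.125) = 48.4375, v(4.5625) = 61.453125, v(5) = 76.
T_8 = (Δu/2)·[v(u_0) + 2v(u_1) + ... + 2v(u_{7}) + v(u_8)].
Sum = 109.23828125.

109.23828125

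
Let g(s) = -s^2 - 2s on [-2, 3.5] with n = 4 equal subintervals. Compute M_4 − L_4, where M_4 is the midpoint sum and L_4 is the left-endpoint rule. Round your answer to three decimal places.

-10.635

M_4 ≈ -24.34180.
L_4 = -13.70703125.
M_4 − L_4 ≈ -10.635.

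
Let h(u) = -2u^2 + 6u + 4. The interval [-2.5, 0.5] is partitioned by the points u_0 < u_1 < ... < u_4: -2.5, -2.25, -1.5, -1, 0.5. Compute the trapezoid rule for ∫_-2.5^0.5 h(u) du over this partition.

-17.8125

Subinterval widths: 0.25, 0.75, 0.5, 1.5.
h(-2.5) = -23.5, h(-2.25) = -19.625, h(-1.5) = -9.5, h(-1) = -4, h(0.5) = 6.5.
On each subinterval the trapezoid contributes (Δu_i/2)·[h(u_{i-1}) + h(u_i)].
Sum = -17.8125.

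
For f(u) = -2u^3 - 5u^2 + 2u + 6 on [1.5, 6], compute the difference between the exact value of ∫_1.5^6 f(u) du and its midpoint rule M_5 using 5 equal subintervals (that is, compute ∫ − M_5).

Exact integral: ∫_1.5^6 f(u) du = -939.09375.
M_5 = -930.740625.
Error = -939.09375 − (-930.740625) = -8.353125.

-8.353125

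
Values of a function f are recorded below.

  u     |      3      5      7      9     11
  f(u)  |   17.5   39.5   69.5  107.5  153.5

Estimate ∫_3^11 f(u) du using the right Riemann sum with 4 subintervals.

740

Δu = 2.
Sum = 2·[39.5 + 69.5 + 107.5 + 153.5] = 740.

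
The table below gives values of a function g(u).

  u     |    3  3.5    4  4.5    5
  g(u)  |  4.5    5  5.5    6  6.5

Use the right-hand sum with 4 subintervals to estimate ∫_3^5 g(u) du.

Δu = 0.5.
Sum = 0.5·[5 + 5.5 + 6 + 6.5] = 11.5.

11.5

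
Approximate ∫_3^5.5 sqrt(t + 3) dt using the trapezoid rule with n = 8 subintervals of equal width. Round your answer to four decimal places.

Δt = (5.5 − 3)/8 = 0.3125.
f(3) ≈ 2.4495, f(3.3125) ≈ 2.5125, f(3.625) ≈ 2.5739, f(3.9375) ≈ 2.6339, f(4.25) ≈ 2.6926, f(4.5625) ≈ 2.7500, f(4.875) ≈ 2.8062, f(5.1875) ≈ 2.8614, f(5.5) ≈ 2.9155.
T_8 = (Δt/2)·[f(t_0) + 2f(t_1) + ... + 2f(t_{7}) + f(t_8)].
Sum ≈ 6.7228.

6.7228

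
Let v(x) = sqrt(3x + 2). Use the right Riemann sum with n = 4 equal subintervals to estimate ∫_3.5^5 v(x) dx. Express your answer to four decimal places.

Δx = (5 − 3.5)/4 = 0.375.
Right endpoints: 3.875, 4.25, 4.625, 5.
v(3.875) ≈ 3.6912, v(4.25) ≈ 3.8406, v(4.625) ≈ 3.9843, v(5) ≈ 4.1231.
Sum = Δx · [v(3.875) + v(4.25) + v(4.625) + v(5)].
Sum ≈ 5.8647.

5.8647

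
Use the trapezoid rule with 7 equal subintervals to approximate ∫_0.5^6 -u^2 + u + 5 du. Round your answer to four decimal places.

Δu = (6 − 0.5)/7 = 11/14.
f(0.5) = 5.25, f(9/7) = 227/49, f(29/14) = 545/196, f(20/7) = -15/49, f(51/14) = -907/196, f(31/7) = -499/49, f(73/14) = -3327/196, f(6) = -25.
T_7 = (Δu/2)·[f(u_0) + 2f(u_1) + ... + 2f(u_{6}) + f(u_7)].
Sum ≈ -27.1492.

-27.1492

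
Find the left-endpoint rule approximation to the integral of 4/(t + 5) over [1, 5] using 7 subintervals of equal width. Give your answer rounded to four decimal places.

2.1214

Δt = (5 − 1)/7 = 4/7.
Left endpoints: 1, 11/7, 15/7, 19/7, 23/7, 27/7, 31/7.
f(1) = 2/3, f(11/7) = 14/23, f(15/7) = 0.56, f(19/7) = 14/27, f(23/7) = 14/29, f(27/7) = 14/31, f(31/7) = 14/33.
Sum = Δt · [f(1) + f(11/7) + f(15/7) + ...].
Sum ≈ 2.1214.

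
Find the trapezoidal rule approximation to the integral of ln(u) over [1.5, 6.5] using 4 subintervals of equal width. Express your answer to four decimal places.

6.4934

Δu = (6.5 − 1.5)/4 = 1.25.
f(1.5) ≈ 0.4055, f(2.75) ≈ 1.0116, f(4) ≈ 1.3863, f(5.25) ≈ 1.6582, f(6.5) ≈ 1.8718.
T_4 = (Δu/2)·[f(u_0) + 2f(u_1) + 2f(u_2) + 2f(u_3) + f(u_4)].
Sum ≈ 6.4934.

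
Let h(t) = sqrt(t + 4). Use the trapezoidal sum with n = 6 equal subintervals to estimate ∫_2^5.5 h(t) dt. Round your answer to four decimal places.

9.7215

Δt = (5.5 − 2)/6 = 7/12.
h(2) ≈ 2.4495, h(31/12) ≈ 2.5658, h(19/6) ≈ 2.6771, h(3.75) ≈ 2.7839, h(13/3) ≈ 2.8868, h(59/12) ≈ 2.9861, h(5.5) ≈ 3.0822.
T_6 = (Δt/2)·[h(t_0) + 2h(t_1) + ... + 2h(t_{5}) + h(t_6)].
Sum ≈ 9.7215.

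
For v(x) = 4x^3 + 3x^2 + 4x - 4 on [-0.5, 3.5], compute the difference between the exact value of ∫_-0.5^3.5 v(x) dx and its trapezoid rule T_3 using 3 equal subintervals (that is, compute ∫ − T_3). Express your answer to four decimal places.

-24.8889

Exact integral: ∫_-0.5^3.5 v(x) dx = 201.
T_3 ≈ 225.888889.
Error ≈ 201 − 225.888889 ≈ -24.8889.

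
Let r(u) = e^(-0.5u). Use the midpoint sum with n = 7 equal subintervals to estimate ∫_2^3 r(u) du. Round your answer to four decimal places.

0.2894

Δu = (3 − 2)/7 = 1/7.
Midpoints: 29/14, 31/14, 33/14, 2.5, 37/14, 39/14, 41/14.
r(29/14) ≈ 0.3550, r(31/14) ≈ 0.3305, r(33/14) ≈ 0.3077, r(2.5) ≈ 0.2865, r(37/14) ≈ 0.2668, r(39/14) ≈ 0.2484, r(41/14) ≈ 0.2312.
Sum = Δu · [r(29/14) + r(31/14) + r(33/14) + ...].
Sum ≈ 0.2894.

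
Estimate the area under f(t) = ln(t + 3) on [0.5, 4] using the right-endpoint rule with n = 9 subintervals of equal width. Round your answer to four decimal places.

Δt = (4 − 0.5)/9 = 7/18.
Right endpoints: 8/9, 23/18, 5/3, 37/18, 22/9, 17/6, 29/9, 65/18, 4.
f(8/9) ≈ 1.3581, f(23/18) ≈ 1.4534, f(5/3) ≈ 1.5404, f(37/18) ≈ 1.6205, f(22/9) ≈ 1.6946, f(17/6) ≈ 1.7636, f(29/9) ≈ 1.8281, f(65/18) ≈ 1.8888, f(4) ≈ 1.9459.
Sum = Δt · [f(8/9) + f(23/18) + f(5/3) + ...].
Sum ≈ 5.8697.

5.8697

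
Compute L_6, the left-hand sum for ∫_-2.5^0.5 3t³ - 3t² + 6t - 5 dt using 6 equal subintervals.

Δt = (0.5 − (-2.5))/6 = 0.5.
Left endpoints: -2.5, -2, -1.5, -1, -0.5, 0.
f(-2.5) = -85.625, f(-2) = -53, f(-1.5) = -30.875, f(-1) = -17, f(-0.5) = -9.125, f(0) = -5.
Sum = Δt · [f(-2.5) + f(-2) + f(-1.5) + ...].
Sum = -100.3125.

-100.3125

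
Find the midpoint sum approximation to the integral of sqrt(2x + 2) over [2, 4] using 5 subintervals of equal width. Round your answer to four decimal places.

Δx = (4 − 2)/5 = 0.4.
Midpoints: 2.2, 2.6, 3, 3.4, 3.8.
f(2.2) ≈ 2.5298, f(2.6) ≈ 2.6833, f(3) ≈ 2.8284, f(3.4) ≈ 2.9665, f(3.8) ≈ 3.0984.
Sum = Δx · [f(2.2) + f(2.6) + f(3) + f(3.4) + f(3.8)].
Sum ≈ 5.6426.

5.6426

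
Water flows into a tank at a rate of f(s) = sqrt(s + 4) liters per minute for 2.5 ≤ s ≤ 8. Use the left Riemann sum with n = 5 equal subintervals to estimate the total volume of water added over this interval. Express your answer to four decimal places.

Δs = (8 − 2.5)/5 = 1.1.
Left endpoints: 2.5, 3.6, 4.7, 5.8, 6.9.
f(2.5) ≈ 2.5495, f(3.6) ≈ 2.7568, f(4.7) ≈ 2.9496, f(5.8) ≈ 3.1305, f(6.9) ≈ 3.3015.
Sum = Δs · [f(2.5) + f(3.6) + f(4.7) + f(5.8) + f(6.9)].
Sum ≈ 16.1567.

16.1567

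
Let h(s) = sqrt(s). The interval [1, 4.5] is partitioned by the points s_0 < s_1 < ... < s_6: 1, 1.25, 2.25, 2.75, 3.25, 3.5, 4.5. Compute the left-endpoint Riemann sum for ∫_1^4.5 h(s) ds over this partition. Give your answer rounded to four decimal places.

Subinterval widths: 0.25, 1, 0.5, 0.5, 0.25, 1.
Left endpoints: 1, 1.25, 2.25, 2.75, 3.25, 3.5.
h(1) ≈ 1.0000, h(1.25) ≈ 1.1180, h(2.25) ≈ 1.5000, h(2.75) ≈ 1.6583, h(3.25) ≈ 1.8028, h(3.5) ≈ 1.8708.
Sum = Σ Δs_i · h(s_i).
Sum ≈ 5.2687.

5.2687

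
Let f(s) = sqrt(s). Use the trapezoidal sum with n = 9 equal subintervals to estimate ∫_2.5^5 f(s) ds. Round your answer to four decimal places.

Δs = (5 − 2.5)/9 = 5/18.
f(2.5) ≈ 1.5811, f(25/9) ≈ 1.6667, f(55/18) ≈ 1.7480, f(10/3) ≈ 1.8257, f(65/18) ≈ 1.9003, f(35/9) ≈ 1.9720, f(25/6) ≈ 2.0412, f(40/9) ≈ 2.1082, f(85/18) ≈ 2.1731, f(5) ≈ 2.2361.
T_9 = (Δs/2)·[f(s_0) + 2f(s_1) + ... + 2f(s_{8}) + f(s_9)].
Sum ≈ 4.8177.

4.8177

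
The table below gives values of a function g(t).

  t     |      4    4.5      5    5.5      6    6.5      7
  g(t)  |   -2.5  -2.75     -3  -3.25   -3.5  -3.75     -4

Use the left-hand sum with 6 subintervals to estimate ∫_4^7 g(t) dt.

-9.375

Δt = 0.5.
Sum = 0.5·[(-2.5) + (-2.75) + (-3) + (-3.25) + (-3.5) + (-3.75)] = -9.375.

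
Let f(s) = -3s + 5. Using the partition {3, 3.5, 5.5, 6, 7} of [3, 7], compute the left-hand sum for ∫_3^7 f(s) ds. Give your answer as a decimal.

Subinterval widths: 0.5, 2, 0.5, 1.
Left endpoints: 3, 3.5, 5.5, 6.
f(3) = -4, f(3.5) = -5.5, f(5.5) = -11.5, f(6) = -13.
Sum = Σ Δs_i · f(s_i).
Sum = -31.75.

-31.75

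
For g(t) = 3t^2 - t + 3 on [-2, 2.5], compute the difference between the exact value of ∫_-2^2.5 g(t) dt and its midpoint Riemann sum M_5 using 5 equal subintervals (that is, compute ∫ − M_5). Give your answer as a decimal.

Exact integral: ∫_-2^2.5 g(t) dt = 36.
M_5 = 35.08875.
Error = 36 − 35.08875 = 0.91125.

0.91125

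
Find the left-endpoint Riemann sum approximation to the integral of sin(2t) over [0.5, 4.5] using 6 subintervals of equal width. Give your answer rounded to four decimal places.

Δt = (4.5 − 0.5)/6 = 2/3.
Left endpoints: 0.5, 7/6, 11/6, 2.5, 19/6, 23/6.
f(0.5) ≈ 0.8415, f(7/6) ≈ 0.7231, f(11/6) ≈ -0.5013, f(2.5) ≈ -0.9589, f(19/6) ≈ 0.0501, f(23/6) ≈ 0.9825.
Sum = Δt · [f(0.5) + f(7/6) + f(11/6) + ...].
Sum ≈ 0.7580.

0.7580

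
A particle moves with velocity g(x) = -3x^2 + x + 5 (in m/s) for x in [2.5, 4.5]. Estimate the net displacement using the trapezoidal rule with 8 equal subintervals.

Δx = (4.5 − 2.5)/8 = 0.25.
g(2.5) = -11.25, g(2.75) = -14.9375, g(3) = -19, g(3.25) = -23.4375, g(3.5) = -28.25, g(3.75) = -33.4375, g(4) = -39, g(4.25) = -44.9375, g(4.5) = -51.25.
T_8 = (Δx/2)·[g(x_0) + 2g(x_1) + ... + 2g(x_{7}) + g(x_8)].
Sum = -58.5625.

-58.5625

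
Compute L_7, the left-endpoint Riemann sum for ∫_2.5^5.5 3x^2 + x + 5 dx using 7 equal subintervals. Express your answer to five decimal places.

161.95408

Δx = (5.5 − 2.5)/7 = 3/7.
Left endpoints: 2.5, 41/14, 47/14, 53/14, 59/14, 65/14, 71/14.
f(2.5) = 26.25, f(41/14) = 6597/196, f(47/14) = 8265/196, f(53/14) = 10149/196, f(59/14) = 12249/196, f(65/14) = 14565/196, f(71/14) = 17097/196.
Sum = Δx · [f(2.5) + f(41/14) + f(47/14) + ...].
Sum ≈ 161.95408.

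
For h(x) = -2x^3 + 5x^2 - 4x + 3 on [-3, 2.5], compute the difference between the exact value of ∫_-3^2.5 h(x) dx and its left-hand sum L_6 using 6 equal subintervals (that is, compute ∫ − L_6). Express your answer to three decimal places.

Exact integral: ∫_-3^2.5 h(x) dx ≈ 114.01042.
L_6 ≈ 174.47541.
Error ≈ 114.01042 − 174.47541 ≈ -60.465.

-60.465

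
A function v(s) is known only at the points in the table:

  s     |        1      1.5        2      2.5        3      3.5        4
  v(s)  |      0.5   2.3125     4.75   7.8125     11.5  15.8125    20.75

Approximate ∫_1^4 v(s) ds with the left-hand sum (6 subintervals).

Δs = 0.5.
Sum = 0.5·[0.5 + 2.3125 + 4.75 + 7.8125 + 11.5 + 15.8125] = 21.34375.

21.34375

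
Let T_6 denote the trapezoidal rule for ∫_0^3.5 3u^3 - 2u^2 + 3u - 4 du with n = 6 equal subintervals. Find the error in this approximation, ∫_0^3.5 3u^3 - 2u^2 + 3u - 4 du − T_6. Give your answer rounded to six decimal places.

-2.729311

Exact integral: ∫_0^3.5 f(u) du ≈ 88.33854167.
T_6 ≈ 91.06785301.
Error ≈ 88.33854167 − 91.06785301 ≈ -2.729311.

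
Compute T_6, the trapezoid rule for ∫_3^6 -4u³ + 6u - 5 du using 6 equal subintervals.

Δu = (6 − 3)/6 = 0.5.
f(3) = -95, f(3.5) = -155.5, f(4) = -237, f(4.5) = -342.5, f(5) = -475, f(5.5) = -637.5, f(6) = -833.
T_6 = (Δu/2)·[f(u_0) + 2f(u_1) + ... + 2f(u_{5}) + f(u_6)].
Sum = -1155.75.

-1155.75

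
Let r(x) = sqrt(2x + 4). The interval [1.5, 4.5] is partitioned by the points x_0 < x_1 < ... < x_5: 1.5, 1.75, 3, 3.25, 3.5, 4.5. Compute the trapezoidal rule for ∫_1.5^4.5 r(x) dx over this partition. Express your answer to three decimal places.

9.442

Subinterval widths: 0.25, 1.25, 0.25, 0.25, 1.
r(1.5) ≈ 2.646, r(1.75) ≈ 2.739, r(3) ≈ 3.162, r(3.25) ≈ 3.240, r(3.5) ≈ 3.317, r(4.5) ≈ 3.606.
On each subinterval the trapezoid contributes (Δx_i/2)·[r(x_{i-1}) + r(x_i)].
Sum ≈ 9.442.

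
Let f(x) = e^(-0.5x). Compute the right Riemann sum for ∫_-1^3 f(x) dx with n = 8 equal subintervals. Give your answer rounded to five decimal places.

Δx = (3 − (-1))/8 = 0.5.
Right endpoints: -0.5, 0, 0.5, 1, 1.5, 2, 2.5, 3.
f(-0.5) ≈ 1.28403, f(0) ≈ 1.00000, f(0.5) ≈ 0.77880, f(1) ≈ 0.60653, f(1.5) ≈ 0.47237, f(2) ≈ 0.36788, f(2.5) ≈ 0.28650, f(3) ≈ 0.22313.
Sum = Δx · [f(-0.5) + f(0) + f(0.5) + ...].
Sum ≈ 2.50962.

2.50962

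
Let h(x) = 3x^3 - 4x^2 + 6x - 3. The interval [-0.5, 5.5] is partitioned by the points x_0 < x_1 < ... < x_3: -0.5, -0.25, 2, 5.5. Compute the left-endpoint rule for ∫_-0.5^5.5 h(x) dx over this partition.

46.86328125

Subinterval widths: 0.25, 2.25, 3.5.
Left endpoints: -0.5, -0.25, 2.
h(-0.5) = -7.375, h(-0.25) = -4.796875, h(2) = 17.
Sum = Σ Δx_i · h(x_i).
Sum = 46.86328125.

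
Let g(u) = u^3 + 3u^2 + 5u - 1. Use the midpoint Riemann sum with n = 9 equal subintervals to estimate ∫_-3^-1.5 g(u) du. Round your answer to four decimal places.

-13.7214

Δu = (-1.5 − (-3))/9 = 1/6.
Midpoints: -35/12, -2.75, -31/12, -29/12, -2.25, -25/12, -23/12, -1.75, -19/12.
g(-35/12) = -25703/1728, g(-2.75) = -12.859375, g(-31/12) = -19243/1728, g(-29/12) = -16721/1728, g(-2.25) = -8.453125, g(-25/12) = -12853/1728, g(-23/12) = -11411/1728, g(-1.75) = -5.921875, g(-19/12) = -9271/1728.
Sum = Δu · [g(-35/12) + g(-2.75) + g(-31/12) + ...].
Sum ≈ -13.7214.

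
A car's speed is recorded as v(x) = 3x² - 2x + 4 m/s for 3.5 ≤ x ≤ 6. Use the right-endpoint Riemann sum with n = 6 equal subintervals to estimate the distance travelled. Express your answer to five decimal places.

Δx = (6 − 3.5)/6 = 5/12.
Right endpoints: 47/12, 13/3, 4.75, 31/6, 67/12, 6.
v(47/12) = 42.1875, v(13/3) = 155/3, v(4.75) = 62.1875, v(31/6) = 73.75, v(67/12) = 4145/48, v(6) = 100.
Sum = Δx · [v(47/12) + v(13/3) + v(4.75) + ...].
Sum ≈ 173.39410.

173.39410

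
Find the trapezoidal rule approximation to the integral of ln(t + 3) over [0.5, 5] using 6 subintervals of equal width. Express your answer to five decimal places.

Δt = (5 − 0.5)/6 = 0.75.
f(0.5) ≈ 1.25276, f(1.25) ≈ 1.44692, f(2) ≈ 1.60944, f(2.75) ≈ 1.74920, f(3.5) ≈ 1.87180, f(4.25) ≈ 1.98100, f(5) ≈ 2.07944.
T_6 = (Δt/2)·[f(t_0) + 2f(t_1) + ... + 2f(t_{5}) + f(t_6)].
Sum ≈ 7.74335.

7.74335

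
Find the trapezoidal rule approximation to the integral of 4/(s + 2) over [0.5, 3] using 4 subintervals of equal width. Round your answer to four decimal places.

Δs = (3 − 0.5)/4 = 0.625.
f(0.5) = 1.6, f(1.125) = 1.28, f(1.75) = 16/15, f(2.375) = 32/35, f(3) = 0.8.
T_4 = (Δs/2)·[f(s_0) + 2f(s_1) + 2f(s_2) + 2f(s_3) + f(s_4)].
Sum ≈ 2.7881.

2.7881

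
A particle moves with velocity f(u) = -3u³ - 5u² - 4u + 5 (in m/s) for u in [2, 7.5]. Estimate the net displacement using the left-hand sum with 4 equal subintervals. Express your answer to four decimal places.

Δu = (7.5 − 2)/4 = 1.375.
Left endpoints: 2, 3.375, 4.75, 6.125.
f(2) = -47, f(3.375) = -92561/512, f(4.75) = -448.328125, f(6.125) = -458971/512.
Sum = Δu · [f(2) + f(3.375) + f(4.75) + f(6.125)].
Sum ≈ -2162.2412.

-2162.2412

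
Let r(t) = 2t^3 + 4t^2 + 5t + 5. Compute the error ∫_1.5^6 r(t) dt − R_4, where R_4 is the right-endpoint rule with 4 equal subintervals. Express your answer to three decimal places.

-352.951

Exact integral: ∫_1.5^6 r(t) dt = 1035.84375.
R_4 ≈ 1388.79492.
Error ≈ 1035.84375 − 1388.79492 ≈ -352.951.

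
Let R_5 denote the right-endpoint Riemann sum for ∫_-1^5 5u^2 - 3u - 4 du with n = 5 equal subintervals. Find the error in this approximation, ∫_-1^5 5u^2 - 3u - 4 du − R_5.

Exact integral: ∫_-1^5 f(u) du = 150.
R_5 = 218.4.
Error = 150 − 218.4 = -68.4.

-68.4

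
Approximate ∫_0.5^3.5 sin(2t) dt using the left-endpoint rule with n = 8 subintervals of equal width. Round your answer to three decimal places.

Δt = (3.5 − 0.5)/8 = 0.375.
Left endpoints: 0.5, 0.875, 1.25, 1.625, 2, 2.375, 2.75, 3.125.
f(0.5) ≈ 0.841, f(0.875) ≈ 0.984, f(1.25) ≈ 0.598, f(1.625) ≈ -0.108, f(2) ≈ -0.757, f(2.375) ≈ -0.999, f(2.75) ≈ -0.706, f(3.125) ≈ -0.033.
Sum = Δt · [f(0.5) + f(0.875) + f(1.25) + ...].
Sum ≈ -0.067.

-0.067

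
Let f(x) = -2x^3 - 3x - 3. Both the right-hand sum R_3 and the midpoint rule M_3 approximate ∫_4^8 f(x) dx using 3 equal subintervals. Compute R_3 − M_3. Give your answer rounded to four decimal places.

R_3 = -2652.
M_3 ≈ -1982.666667.
R_3 − M_3 ≈ -669.3333.

-669.3333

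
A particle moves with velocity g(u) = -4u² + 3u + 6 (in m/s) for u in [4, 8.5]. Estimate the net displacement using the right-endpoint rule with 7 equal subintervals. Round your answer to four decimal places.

Δu = (8.5 − 4)/7 = 9/14.
Right endpoints: 65/14, 37/7, 83/14, 46/7, 101/14, 55/7, 8.5.
g(65/14) = -6497/98, g(37/7) = -4405/49, g(83/14) = -11447/98, g(46/7) = -7204/49, g(101/14) = -17693/98, g(55/7) = -10651/49, g(8.5) = -257.5.
Sum = Δu · [g(65/14) + g(37/7) + g(83/14) + ...].
Sum ≈ -691.3469.

-691.3469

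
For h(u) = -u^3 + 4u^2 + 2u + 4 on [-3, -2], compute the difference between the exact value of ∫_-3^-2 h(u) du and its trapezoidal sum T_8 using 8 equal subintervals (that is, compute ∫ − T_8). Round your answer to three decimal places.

-0.030

Exact integral: ∫_-3^-2 h(u) du ≈ 40.58333.
T_8 = 40.61328125.
Error ≈ 40.58333 − 40.61328125 ≈ -0.030.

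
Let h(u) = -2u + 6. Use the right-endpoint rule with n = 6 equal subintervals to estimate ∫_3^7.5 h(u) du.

-23.625

Δu = (7.5 − 3)/6 = 0.75.
Right endpoints: 3.75, 4.5, 5.25, 6, 6.75, 7.5.
h(3.75) = -1.5, h(4.5) = -3, h(5.25) = -4.5, h(6) = -6, h(6.75) = -7.5, h(7.5) = -9.
Sum = Δu · [h(3.75) + h(4.5) + h(5.25) + ...].
Sum = -23.625.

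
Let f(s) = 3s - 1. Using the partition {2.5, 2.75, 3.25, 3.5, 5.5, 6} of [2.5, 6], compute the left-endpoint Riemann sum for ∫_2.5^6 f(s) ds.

Subinterval widths: 0.25, 0.5, 0.25, 2, 0.5.
Left endpoints: 2.5, 2.75, 3.25, 3.5, 5.5.
f(2.5) = 6.5, f(2.75) = 7.25, f(3.25) = 8.75, f(3.5) = 9.5, f(5.5) = 15.5.
Sum = Σ Δs_i · f(s_i).
Sum = 34.1875.

34.1875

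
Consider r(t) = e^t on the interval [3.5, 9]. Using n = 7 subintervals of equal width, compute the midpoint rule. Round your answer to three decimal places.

Δt = (9 − 3.5)/7 = 11/14.
Midpoints: 109/28, 131/28, 153/28, 6.25, 197/28, 219/28, 241/28.
r(109/28) ≈ 49.051, r(131/28) ≈ 107.616, r(153/28) ≈ 236.107, r(6.25) ≈ 518.013, r(197/28) ≈ 1136.506, r(219/28) ≈ 2493.465, r(241/28) ≈ 5470.596.
Sum = Δt · [r(109/28) + r(131/28) + r(153/28) + ...].
Sum ≈ 7866.064.

7866.064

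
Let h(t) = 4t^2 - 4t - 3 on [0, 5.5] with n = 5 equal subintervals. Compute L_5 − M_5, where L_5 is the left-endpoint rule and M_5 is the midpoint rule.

-47.795

L_5 = 94.82.
M_5 = 142.615.
L_5 − M_5 = -47.795.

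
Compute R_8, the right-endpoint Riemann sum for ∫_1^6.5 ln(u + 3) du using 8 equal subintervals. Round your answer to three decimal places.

Δu = (6.5 − 1)/8 = 0.6875.
Right endpoints: 1.6875, 2.375, 3.0625, 3.75, 4.4375, 5.125, 5.8125, 6.5.
f(1.6875) ≈ 1.545, f(2.375) ≈ 1.682, f(3.0625) ≈ 1.802, f(3.75) ≈ 1.910, f(4.4375) ≈ 2.007, f(5.125) ≈ 2.095, f(5.8125) ≈ 2.176, f(6.5) ≈ 2.251.
Sum = Δu · [f(1.6875) + f(2.375) + f(3.0625) + ...].
Sum ≈ 10.634.

10.634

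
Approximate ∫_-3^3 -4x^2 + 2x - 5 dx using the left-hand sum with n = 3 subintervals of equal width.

Δx = (3 − (-3))/3 = 2.
Left endpoints: -3, -1, 1.
f(-3) = -47, f(-1) = -11, f(1) = -7.
Sum = Δx · [f(-3) + f(-1) + f(1)].
Sum = -130.

-130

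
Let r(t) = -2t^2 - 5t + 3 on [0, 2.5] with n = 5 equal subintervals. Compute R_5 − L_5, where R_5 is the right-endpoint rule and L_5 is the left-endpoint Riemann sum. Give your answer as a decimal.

-12.5

R_5 = -25.
L_5 = -12.5.
R_5 − L_5 = -12.5.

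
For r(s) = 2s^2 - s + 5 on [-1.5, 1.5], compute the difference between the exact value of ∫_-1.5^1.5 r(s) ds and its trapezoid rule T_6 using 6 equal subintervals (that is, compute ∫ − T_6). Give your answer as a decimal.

Exact integral: ∫_-1.5^1.5 r(s) ds = 19.5.
T_6 = 19.75.
Error = 19.5 − 19.75 = -0.25.

-0.25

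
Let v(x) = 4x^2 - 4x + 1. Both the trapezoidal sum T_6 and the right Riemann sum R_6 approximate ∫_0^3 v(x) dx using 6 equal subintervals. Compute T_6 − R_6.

T_6 = 21.5.
R_6 = 27.5.
T_6 − R_6 = -6.

-6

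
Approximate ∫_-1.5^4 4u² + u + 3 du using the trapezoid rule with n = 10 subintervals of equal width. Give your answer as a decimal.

Δu = (4 − (-1.5))/10 = 0.55.
f(-1.5) = 10.5, f(-0.95) = 5.66, f(-0.4) = 3.24, f(0.15) = 3.24, f(0.7) = 5.66, f(1.25) = 10.5, f(1.8) = 17.76, f(2.35) = 27.44, f(2.9) = 39.54, f(3.45) = 54.06, f(4) = 71.
T_10 = (Δu/2)·[f(u_0) + 2f(u_1) + ... + 2f(u_{9}) + f(u_10)].
Sum = 114.3175.

114.3175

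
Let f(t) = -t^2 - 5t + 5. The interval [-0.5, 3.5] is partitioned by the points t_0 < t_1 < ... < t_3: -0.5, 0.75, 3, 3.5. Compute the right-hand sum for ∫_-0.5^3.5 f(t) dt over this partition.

Subinterval widths: 1.25, 2.25, 0.5.
Right endpoints: 0.75, 3, 3.5.
f(0.75) = 0.6875, f(3) = -19, f(3.5) = -24.75.
Sum = Σ Δt_i · f(t_i).
Sum = -54.265625.

-54.265625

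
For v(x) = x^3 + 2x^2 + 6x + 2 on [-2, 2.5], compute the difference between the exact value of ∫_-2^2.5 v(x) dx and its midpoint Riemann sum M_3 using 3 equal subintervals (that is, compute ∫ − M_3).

Exact integral: ∫_-2^2.5 v(x) dx = 37.265625.
M_3 = 34.9453125.
Error = 37.265625 − 34.9453125 = 2.3203125.

2.3203125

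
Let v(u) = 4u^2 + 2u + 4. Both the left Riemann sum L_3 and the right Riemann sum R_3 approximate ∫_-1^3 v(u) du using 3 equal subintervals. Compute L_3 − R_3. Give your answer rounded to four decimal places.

-53.3333

L_3 ≈ 39.407407.
R_3 ≈ 92.740741.
L_3 − R_3 ≈ -53.3333.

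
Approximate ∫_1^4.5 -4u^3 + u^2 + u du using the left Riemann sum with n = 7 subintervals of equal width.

Δu = (4.5 − 1)/7 = 0.5.
Left endpoints: 1, 1.5, 2, 2.5, 3, 3.5, 4.
f(1) = -2, f(1.5) = -9.75, f(2) = -26, f(2.5) = -53.75, f(3) = -96, f(3.5) = -155.75, f(4) = -236.
Sum = Δu · [f(1) + f(1.5) + f(2) + ...].
Sum = -289.625.

-289.625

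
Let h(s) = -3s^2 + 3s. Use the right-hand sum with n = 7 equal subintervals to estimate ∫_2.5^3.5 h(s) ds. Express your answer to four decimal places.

Δs = (3.5 − 2.5)/7 = 1/7.
Right endpoints: 37/14, 39/14, 41/14, 43/14, 45/14, 47/14, 3.5.
h(37/14) = -2553/196, h(39/14) = -2925/196, h(41/14) = -3321/196, h(43/14) = -3741/196, h(45/14) = -4185/196, h(47/14) = -4653/196, h(3.5) = -26.25.
Sum = Δs · [h(37/14) + h(39/14) + h(41/14) + ...].
Sum ≈ -19.3316.

-19.3316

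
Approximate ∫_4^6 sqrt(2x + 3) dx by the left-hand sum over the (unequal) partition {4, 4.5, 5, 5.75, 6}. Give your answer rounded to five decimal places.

Subinterval widths: 0.5, 0.5, 0.75, 0.25.
Left endpoints: 4, 4.5, 5, 5.75.
f(4) ≈ 3.31662, f(4.5) ≈ 3.46410, f(5) ≈ 3.60555, f(5.75) ≈ 3.80789.
Sum = Σ Δx_i · f(x_i).
Sum ≈ 7.04650.

7.04650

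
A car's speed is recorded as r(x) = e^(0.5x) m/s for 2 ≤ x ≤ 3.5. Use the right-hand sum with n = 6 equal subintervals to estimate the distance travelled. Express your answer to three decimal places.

6.460

Δx = (3.5 − 2)/6 = 0.25.
Right endpoints: 2.25, 2.5, 2.75, 3, 3.25, 3.5.
r(2.25) ≈ 3.080, r(2.5) ≈ 3.490, r(2.75) ≈ 3.955, r(3) ≈ 4.482, r(3.25) ≈ 5.078, r(3.5) ≈ 5.755.
Sum = Δx · [r(2.25) + r(2.5) + r(2.75) + ...].
Sum ≈ 6.460.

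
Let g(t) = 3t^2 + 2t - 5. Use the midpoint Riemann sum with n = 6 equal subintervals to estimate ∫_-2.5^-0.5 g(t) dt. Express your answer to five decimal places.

-0.55556

Δt = (-0.5 − (-2.5))/6 = 1/3.
Midpoints: -7/3, -2, -5/3, -4/3, -1, -2/3.
g(-7/3) = 20/3, g(-2) = 3, g(-5/3) = 0, g(-4/3) = -7/3, g(-1) = -4, g(-2/3) = -5.
Sum = Δt · [g(-7/3) + g(-2) + g(-5/3) + ...].
Sum ≈ -0.55556.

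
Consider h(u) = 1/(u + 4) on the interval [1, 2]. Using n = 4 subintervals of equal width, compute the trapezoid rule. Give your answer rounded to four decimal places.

0.1824

Δu = (2 − 1)/4 = 0.25.
h(1) = 0.2, h(1.25) = 4/21, h(1.5) = 2/11, h(1.75) = 4/23, h(2) = 1/6.
T_4 = (Δu/2)·[h(u_0) + 2h(u_1) + 2h(u_2) + 2h(u_3) + h(u_4)].
Sum ≈ 0.1824.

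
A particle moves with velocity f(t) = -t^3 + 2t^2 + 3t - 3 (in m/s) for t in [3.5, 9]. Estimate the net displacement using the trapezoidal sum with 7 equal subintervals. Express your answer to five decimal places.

Δt = (9 − 3.5)/7 = 11/14.
f(3.5) = -10.875, f(30/7) = -11019/343, f(71/14) = -183247/2744, f(41/7) = -40389/343, f(93/14) = -515733/2744, f(52/7) = -96137/343, f(115/14) = -1091187/2744, f(9) = -543.
T_7 = (Δt/2)·[f(t_0) + 2f(t_1) + ... + 2f(t_{6}) + f(t_7)].
Sum ≈ -1068.17156.

-1068.17156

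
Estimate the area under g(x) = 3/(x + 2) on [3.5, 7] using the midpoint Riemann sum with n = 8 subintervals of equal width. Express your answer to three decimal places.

Δx = (7 − 3.5)/8 = 0.4375.
Midpoints: 3.71875, 4.15625, 4.59375, 5.03125, 5.46875, 5.90625, 6.34375, 6.78125.
g(3.71875) = 32/61, g(4.15625) = 96/197, g(4.59375) = 96/211, g(5.03125) = 32/75, g(5.46875) = 96/239, g(5.90625) = 96/253, g(6.34375) = 32/89, g(6.78125) = 96/281.
Sum = Δx · [g(3.71875) + g(4.15625) + g(4.59375) + ...].
Sum ≈ 1.477.

1.477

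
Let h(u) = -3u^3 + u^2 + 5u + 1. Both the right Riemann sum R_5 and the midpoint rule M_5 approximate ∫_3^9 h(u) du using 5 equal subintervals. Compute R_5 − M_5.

R_5 = -5718.72.
M_5 = -4401.84.
R_5 − M_5 = -1316.88.

-1316.88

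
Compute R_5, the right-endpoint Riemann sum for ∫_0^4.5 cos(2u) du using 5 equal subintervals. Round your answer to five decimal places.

Δu = (4.5 − 0)/5 = 0.9.
Right endpoints: 0.9, 1.8, 2.7, 3.6, 4.5.
f(0.9) ≈ -0.22720, f(1.8) ≈ -0.89676, f(2.7) ≈ 0.63469, f(3.6) ≈ 0.60835, f(4.5) ≈ -0.91113.
Sum = Δu · [f(0.9) + f(1.8) + f(2.7) + f(3.6) + f(4.5)].
Sum ≈ -0.71284.

-0.71284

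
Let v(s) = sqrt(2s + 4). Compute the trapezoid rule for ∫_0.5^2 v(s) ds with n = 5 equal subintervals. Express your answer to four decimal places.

3.8150

Δs = (2 − 0.5)/5 = 0.3.
v(0.5) ≈ 2.2361, v(0.8) ≈ 2.3664, v(1.1) ≈ 2.4900, v(1.4) ≈ 2.6077, v(1.7) ≈ 2.7203, v(2) ≈ 2.8284.
T_5 = (Δs/2)·[v(s_0) + 2v(s_1) + ... + 2v(s_{4}) + v(s_5)].
Sum ≈ 3.8150.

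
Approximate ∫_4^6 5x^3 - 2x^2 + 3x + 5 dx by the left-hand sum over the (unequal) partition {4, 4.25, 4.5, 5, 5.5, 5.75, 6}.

1106.8125

Subinterval widths: 0.25, 0.25, 0.5, 0.5, 0.25, 0.25.
Left endpoints: 4, 4.25, 4.5, 5, 5.5, 5.75.
f(4) = 305, f(4.25) = 365.453125, f(4.5) = 433.625, f(5) = 595, f(5.5) = 792.875, f(5.75) = 906.671875.
Sum = Σ Δx_i · f(x_i).
Sum = 1106.8125.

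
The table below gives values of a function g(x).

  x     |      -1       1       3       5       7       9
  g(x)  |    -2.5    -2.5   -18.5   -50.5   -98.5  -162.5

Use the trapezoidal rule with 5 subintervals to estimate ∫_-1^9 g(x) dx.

Δx = 2.
T_5 = (2/2)·[(-2.5) + 2·(-2.5) + 2·(-18.5) + 2·(-50.5) + 2·(-98.5) + (-162.5)] = -505.

-505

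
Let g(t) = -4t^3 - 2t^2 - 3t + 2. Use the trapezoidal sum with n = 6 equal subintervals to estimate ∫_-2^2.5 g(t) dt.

-35.296875

Δt = (2.5 − (-2))/6 = 0.75.
g(-2) = 32, g(-1.25) = 10.4375, g(-0.5) = 3.5, g(0.25) = 1.0625, g(1) = -7, g(1.75) = -30.8125, g(2.5) = -80.5.
T_6 = (Δt/2)·[g(t_0) + 2g(t_1) + ... + 2g(t_{5}) + g(t_6)].
Sum = -35.296875.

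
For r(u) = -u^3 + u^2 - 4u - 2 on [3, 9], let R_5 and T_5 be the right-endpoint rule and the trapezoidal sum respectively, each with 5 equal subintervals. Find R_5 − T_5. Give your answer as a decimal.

R_5 = -1958.88.
T_5 = -1566.48.
R_5 − T_5 = -392.4.

-392.4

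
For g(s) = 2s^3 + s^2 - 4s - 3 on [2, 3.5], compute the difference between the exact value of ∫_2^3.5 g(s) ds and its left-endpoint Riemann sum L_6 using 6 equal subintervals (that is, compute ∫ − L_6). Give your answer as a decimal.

Exact integral: ∫_2^3.5 g(s) ds = 57.65625.
L_6 = 48.9296875.
Error = 57.65625 − 48.9296875 = 8.7265625.

8.7265625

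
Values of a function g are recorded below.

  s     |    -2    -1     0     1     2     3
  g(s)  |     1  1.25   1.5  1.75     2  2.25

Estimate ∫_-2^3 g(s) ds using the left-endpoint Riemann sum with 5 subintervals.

7.5

Δs = 1.
Sum = 1·[1 + 1.25 + 1.5 + 1.75 + 2] = 7.5.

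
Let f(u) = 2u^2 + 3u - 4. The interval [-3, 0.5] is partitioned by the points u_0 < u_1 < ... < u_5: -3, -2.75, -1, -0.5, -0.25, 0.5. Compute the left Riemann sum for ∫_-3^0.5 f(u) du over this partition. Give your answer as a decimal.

Subinterval widths: 0.25, 1.75, 0.5, 0.25, 0.75.
Left endpoints: -3, -2.75, -1, -0.5, -0.25.
f(-3) = 5, f(-2.75) = 2.875, f(-1) = -5, f(-0.5) = -5, f(-0.25) = -4.625.
Sum = Σ Δu_i · f(u_i).
Sum = -0.9375.

-0.9375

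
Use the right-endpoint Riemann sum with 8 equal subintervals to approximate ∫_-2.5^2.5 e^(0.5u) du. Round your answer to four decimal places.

Δu = (2.5 − (-2.5))/8 = 0.625.
Right endpoints: -1.875, -1.25, -0.625, 0, 0.625, 1.25, 1.875, 2.5.
f(-1.875) ≈ 0.3916, f(-1.25) ≈ 0.5353, f(-0.625) ≈ 0.7316, f(0) ≈ 1.0000, f(0.625) ≈ 1.3668, f(1.25) ≈ 1.8682, f(1.875) ≈ 2.5536, f(2.5) ≈ 3.4903.
Sum = Δu · [f(-1.875) + f(-1.25) + f(-0.625) + ...].
Sum ≈ 7.4609.

7.4609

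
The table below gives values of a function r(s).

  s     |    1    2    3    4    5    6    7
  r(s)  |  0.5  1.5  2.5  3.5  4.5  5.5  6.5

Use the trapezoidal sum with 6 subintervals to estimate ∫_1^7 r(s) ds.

21

Δs = 1.
T_6 = (1/2)·[0.5 + 2·1.5 + 2·2.5 + 2·3.5 + 2·4.5 + 2·5.5 + 6.5] = 21.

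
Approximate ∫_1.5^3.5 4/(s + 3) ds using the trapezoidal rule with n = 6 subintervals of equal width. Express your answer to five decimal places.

1.47185

Δs = (3.5 − 1.5)/6 = 1/3.
f(1.5) = 8/9, f(11/6) = 24/29, f(13/6) = 24/31, f(2.5) = 8/11, f(17/6) = 24/35, f(19/6) = 24/37, f(3.5) = 8/13.
T_6 = (Δs/2)·[f(s_0) + 2f(s_1) + ... + 2f(s_{5}) + f(s_6)].
Sum ≈ 1.47185.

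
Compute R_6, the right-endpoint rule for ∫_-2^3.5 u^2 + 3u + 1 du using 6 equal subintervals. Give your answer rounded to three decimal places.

46.947

Δu = (3.5 − (-2))/6 = 11/12.
Right endpoints: -13/12, -1/6, 0.75, 5/3, 31/12, 3.5.
f(-13/12) = -155/144, f(-1/6) = 19/36, f(0.75) = 3.8125, f(5/3) = 79/9, f(31/12) = 2221/144, f(3.5) = 23.75.
Sum = Δu · [f(-13/12) + f(-1/6) + f(0.75) + ...].
Sum ≈ 46.947.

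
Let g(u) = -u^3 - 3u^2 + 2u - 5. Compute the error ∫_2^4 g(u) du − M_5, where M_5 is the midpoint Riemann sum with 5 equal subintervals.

Exact integral: ∫_2^4 g(u) du = -114.
M_5 = -113.68.
Error = -114 − (-113.68) = -0.32.

-0.32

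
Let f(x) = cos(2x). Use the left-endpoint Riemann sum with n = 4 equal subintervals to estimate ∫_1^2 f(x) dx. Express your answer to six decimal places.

-0.785935

Δx = (2 − 1)/4 = 0.25.
Left endpoints: 1, 1.25, 1.5, 1.75.
f(1) ≈ -0.416147, f(1.25) ≈ -0.801144, f(1.5) ≈ -0.989992, f(1.75) ≈ -0.936457.
Sum = Δx · [f(1) + f(1.25) + f(1.5) + f(1.75)].
Sum ≈ -0.785935.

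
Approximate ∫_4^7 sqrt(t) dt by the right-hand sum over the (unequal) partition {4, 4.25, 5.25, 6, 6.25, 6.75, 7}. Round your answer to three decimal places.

7.229

Subinterval widths: 0.25, 1, 0.75, 0.25, 0.5, 0.25.
Right endpoints: 4.25, 5.25, 6, 6.25, 6.75, 7.
f(4.25) ≈ 2.062, f(5.25) ≈ 2.291, f(6) ≈ 2.449, f(6.25) ≈ 2.500, f(6.75) ≈ 2.598, f(7) ≈ 2.646.
Sum = Σ Δt_i · f(t_i).
Sum ≈ 7.229.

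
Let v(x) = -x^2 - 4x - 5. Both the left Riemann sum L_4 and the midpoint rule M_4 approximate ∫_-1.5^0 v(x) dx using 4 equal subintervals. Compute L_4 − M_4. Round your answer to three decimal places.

L_4 = -3.45703125.
M_4 ≈ -4.10742.
L_4 − M_4 ≈ 0.650.

0.650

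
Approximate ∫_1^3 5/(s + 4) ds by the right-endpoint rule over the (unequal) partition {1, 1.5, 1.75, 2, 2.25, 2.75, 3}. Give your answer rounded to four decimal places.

Subinterval widths: 0.5, 0.25, 0.25, 0.25, 0.5, 0.25.
Right endpoints: 1.5, 1.75, 2, 2.25, 2.75, 3.
f(1.5) = 10/11, f(1.75) = 20/23, f(2) = 5/6, f(2.25) = 0.8, f(2.75) = 20/27, f(3) = 5/7.
Sum = Σ Δs_i · f(s_i).
Sum ≈ 1.6292.

1.6292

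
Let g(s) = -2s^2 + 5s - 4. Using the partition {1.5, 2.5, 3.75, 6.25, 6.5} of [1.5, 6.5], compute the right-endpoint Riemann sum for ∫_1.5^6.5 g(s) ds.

-161.90625

Subinterval widths: 1, 1.25, 2.5, 0.25.
Right endpoints: 2.5, 3.75, 6.25, 6.5.
g(2.5) = -4, g(3.75) = -13.375, g(6.25) = -50.875, g(6.5) = -56.
Sum = Σ Δs_i · g(s_i).
Sum = -161.90625.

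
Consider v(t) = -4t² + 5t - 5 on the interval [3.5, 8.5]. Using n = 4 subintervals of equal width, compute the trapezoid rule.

-641.875

Δt = (8.5 − 3.5)/4 = 1.25.
v(3.5) = -36.5, v(4.75) = -71.5, v(6) = -119, v(7.25) = -179, v(8.5) = -251.5.
T_4 = (Δt/2)·[v(t_0) + 2v(t_1) + 2v(t_2) + 2v(t_3) + v(t_4)].
Sum = -641.875.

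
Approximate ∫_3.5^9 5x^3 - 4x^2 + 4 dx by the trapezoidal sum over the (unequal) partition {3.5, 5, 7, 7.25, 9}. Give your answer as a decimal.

Subinterval widths: 1.5, 2, 0.25, 1.75.
f(3.5) = 169.375, f(5) = 529, f(7) = 1523, f(7.25) = 1699.140625, f(9) = 3325.
On each subinterval the trapezoid contributes (Δx_i/2)·[f(x_{i-1}) + f(x_i)].
Sum = 7374.671875.

7374.671875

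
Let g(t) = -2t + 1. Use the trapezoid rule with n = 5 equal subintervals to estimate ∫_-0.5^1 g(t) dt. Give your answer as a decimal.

0.75

Δt = (1 − (-0.5))/5 = 0.3.
g(-0.5) = 2, g(-0.2) = 1.4, g(0.1) = 0.8, g(0.4) = 0.2, g(0.7) = -0.4, g(1) = -1.
T_5 = (Δt/2)·[g(t_0) + 2g(t_1) + ... + 2g(t_{4}) + g(t_5)].
Sum = 0.75.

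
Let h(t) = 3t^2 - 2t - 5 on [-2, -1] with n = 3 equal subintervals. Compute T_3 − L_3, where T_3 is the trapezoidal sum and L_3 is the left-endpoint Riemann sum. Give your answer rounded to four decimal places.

-1.8333

T_3 ≈ 5.055556.
L_3 ≈ 6.888889.
T_3 − L_3 ≈ -1.8333.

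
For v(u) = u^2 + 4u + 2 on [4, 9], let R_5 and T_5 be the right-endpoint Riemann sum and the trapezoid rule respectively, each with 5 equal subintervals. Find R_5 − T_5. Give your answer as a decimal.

R_5 = 405.
T_5 = 362.5.
R_5 − T_5 = 42.5.

42.5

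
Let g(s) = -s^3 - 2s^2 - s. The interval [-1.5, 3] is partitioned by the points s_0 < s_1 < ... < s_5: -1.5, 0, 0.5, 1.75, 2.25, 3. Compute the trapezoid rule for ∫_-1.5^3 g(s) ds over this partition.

Subinterval widths: 1.5, 0.5, 1.25, 0.5, 0.75.
g(-1.5) = 0.375, g(0) = 0, g(0.5) = -1.125, g(1.75) = -13.234375, g(2.25) = -23.765625, g(3) = -48.
On each subinterval the trapezoid contributes (Δs_i/2)·[g(s_{i-1}) + g(s_i)].
Sum = -45.13671875.

-45.13671875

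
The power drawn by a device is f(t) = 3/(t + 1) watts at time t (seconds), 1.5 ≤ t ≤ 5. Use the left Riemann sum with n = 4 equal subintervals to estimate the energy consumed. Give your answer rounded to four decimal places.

Δt = (5 − 1.5)/4 = 0.875.
Left endpoints: 1.5, 2.375, 3.25, 4.125.
f(1.5) = 1.2, f(2.375) = 8/9, f(3.25) = 12/17, f(4.125) = 24/41.
Sum = Δt · [f(1.5) + f(2.375) + f(3.25) + f(4.125)].
Sum ≈ 2.9576.

2.9576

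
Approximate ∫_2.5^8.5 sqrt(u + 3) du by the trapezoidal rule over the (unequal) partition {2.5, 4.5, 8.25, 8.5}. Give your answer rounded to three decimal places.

Subinterval widths: 2, 3.75, 0.25.
f(2.5) ≈ 2.345, f(4.5) ≈ 2.739, f(8.25) ≈ 3.354, f(8.5) ≈ 3.391.
On each subinterval the trapezoid contributes (Δu_i/2)·[f(u_{i-1}) + f(u_i)].
Sum ≈ 17.351.

17.351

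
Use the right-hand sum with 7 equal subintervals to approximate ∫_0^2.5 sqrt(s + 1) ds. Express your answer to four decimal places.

Δs = (2.5 − 0)/7 = 5/14.
Right endpoints: 5/14, 5/7, 15/14, 10/7, 25/14, 15/7, 2.5.
f(5/14) ≈ 1.1650, f(5/7) ≈ 1.3093, f(15/14) ≈ 1.4392, f(10/7) ≈ 1.5584, f(25/14) ≈ 1.6690, f(15/7) ≈ 1.7728, f(2.5) ≈ 1.8708.
Sum = Δs · [f(5/14) + f(5/7) + f(15/14) + ...].
Sum ≈ 3.8516.

3.8516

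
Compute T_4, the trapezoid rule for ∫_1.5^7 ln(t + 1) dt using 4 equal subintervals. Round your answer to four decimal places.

Δt = (7 − 1.5)/4 = 1.375.
f(1.5) ≈ 0.9163, f(2.875) ≈ 1.3545, f(4.25) ≈ 1.6582, f(5.625) ≈ 1.8909, f(7) ≈ 2.0794.
T_4 = (Δt/2)·[f(t_0) + 2f(t_1) + 2f(t_2) + 2f(t_3) + f(t_4)].
Sum ≈ 8.8020.

8.8020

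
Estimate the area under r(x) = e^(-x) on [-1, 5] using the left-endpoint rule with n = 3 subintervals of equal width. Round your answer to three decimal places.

6.272

Δx = (5 − (-1))/3 = 2.
Left endpoints: -1, 1, 3.
r(-1) ≈ 2.718, r(1) ≈ 0.368, r(3) ≈ 0.050.
Sum = Δx · [r(-1) + r(1) + r(3)].
Sum ≈ 6.272.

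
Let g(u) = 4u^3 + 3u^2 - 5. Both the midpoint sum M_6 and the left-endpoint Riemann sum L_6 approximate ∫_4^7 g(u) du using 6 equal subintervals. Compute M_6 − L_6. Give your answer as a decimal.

290.8125

M_6 = 2404.6875.
L_6 = 2113.875.
M_6 − L_6 = 290.8125.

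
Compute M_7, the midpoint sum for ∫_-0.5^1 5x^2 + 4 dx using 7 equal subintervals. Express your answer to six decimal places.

7.846301

Δx = (1 − (-0.5))/7 = 3/14.
Midpoints: -11/28, -5/28, 1/28, 0.25, 13/28, 19/28, 25/28.
f(-11/28) = 3741/784, f(-5/28) = 3261/784, f(1/28) = 3141/784, f(0.25) = 4.3125, f(13/28) = 3981/784, f(19/28) = 4941/784, f(25/28) = 6261/784.
Sum = Δx · [f(-11/28) + f(-5/28) + f(1/28) + ...].
Sum ≈ 7.846301.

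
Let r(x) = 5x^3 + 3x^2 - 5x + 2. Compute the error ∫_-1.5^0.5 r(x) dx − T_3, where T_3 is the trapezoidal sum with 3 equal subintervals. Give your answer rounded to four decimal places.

0.6667

Exact integral: ∫_-1.5^0.5 r(x) dx = 6.25.
T_3 ≈ 5.583333.
Error ≈ 6.25 − 5.583333 ≈ 0.6667.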